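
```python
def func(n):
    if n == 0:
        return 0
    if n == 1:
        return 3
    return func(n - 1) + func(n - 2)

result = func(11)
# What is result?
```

Build up from base cases: func(0)=0, func(1)=3, func(2)=3, func(3)=6, func(4)=9, func(5)=15, func(6)=24, ..., func(11)=267

Answer: 267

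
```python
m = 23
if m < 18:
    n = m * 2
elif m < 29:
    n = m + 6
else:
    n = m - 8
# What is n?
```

Trace:
`m = 23` → m = 23
`if m < 18: ...` → m < 18 is False, m < 29 is True → n = 29
So n = 29

Answer: 29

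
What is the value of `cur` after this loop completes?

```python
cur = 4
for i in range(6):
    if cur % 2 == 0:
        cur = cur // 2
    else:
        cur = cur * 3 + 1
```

Collatz-style transformation from 4
`cur` takes the values: 4 → 2 → 1 → 4 → 2 → 1 → 4

Answer: 4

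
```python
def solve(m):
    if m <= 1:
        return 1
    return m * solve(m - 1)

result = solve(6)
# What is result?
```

solve(6) = 6 * 5 * 4 * 3 * 2 * 1 = 720

Answer: 720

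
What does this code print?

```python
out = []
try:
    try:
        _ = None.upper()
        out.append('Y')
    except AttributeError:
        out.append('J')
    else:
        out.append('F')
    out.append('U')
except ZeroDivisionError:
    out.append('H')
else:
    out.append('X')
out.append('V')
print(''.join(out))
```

Execution trace: 'J' (inner except AttributeError) → 'U' (try body, no exception) → 'X' (else) → 'V' (after the try/except). Output: JUXV

Answer: JUXV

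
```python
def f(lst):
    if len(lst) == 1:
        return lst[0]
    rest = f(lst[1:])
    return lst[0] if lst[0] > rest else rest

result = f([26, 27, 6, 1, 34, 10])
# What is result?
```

Recursive max over [26, 27, 6, 1, 34, 10] = 34

Answer: 34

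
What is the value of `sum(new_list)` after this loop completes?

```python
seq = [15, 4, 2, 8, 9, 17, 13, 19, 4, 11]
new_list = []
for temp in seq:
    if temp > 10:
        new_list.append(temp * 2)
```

Sum of doubled values > 10
`new_list` takes the values: [] → [30] → [30, 34] → [30, 34, 26] → [30, 34, 26, 38] → [30, 34, 26, 38, 22]
So `sum(new_list)` = 150

Answer: 150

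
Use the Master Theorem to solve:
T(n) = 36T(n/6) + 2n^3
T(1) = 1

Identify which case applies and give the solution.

a=36, b=6, f(n)=2n^3. log_6(36) = 2. Since c=3 > 2 and the regularity condition holds (36(n/6)^3 = (36/6^3)n^3 with 36/6^3 < 1), Case 3 applies: T(n) = Θ(f(n)) = O(n^3).

Answer: O(n^3) - Case 3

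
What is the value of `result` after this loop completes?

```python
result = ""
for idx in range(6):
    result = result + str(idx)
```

Concatenate digits 0 to 5
`result` takes the values: "" → "0" → "01" → "012" → "0123" → "01234" → "012345"

Answer: "012345"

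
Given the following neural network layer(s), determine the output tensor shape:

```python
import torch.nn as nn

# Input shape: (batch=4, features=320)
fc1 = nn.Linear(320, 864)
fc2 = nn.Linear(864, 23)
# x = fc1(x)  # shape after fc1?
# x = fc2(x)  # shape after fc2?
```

Input: (4, 320) -> after fc1: (4, 864) -> Output: (4, 23)

Answer: (4, 23)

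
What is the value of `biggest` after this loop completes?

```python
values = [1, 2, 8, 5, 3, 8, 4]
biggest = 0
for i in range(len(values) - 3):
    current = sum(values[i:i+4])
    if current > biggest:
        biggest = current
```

Max sum of 4-element window in [1, 2, 8, 5, 3, 8, 4]
`biggest` takes the values: 0 → 16 → 18 → 24

Answer: 24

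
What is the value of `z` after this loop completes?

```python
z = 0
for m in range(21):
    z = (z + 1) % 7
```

Increment mod 7, 21 times = 0
`z` takes the values: 0 → 1 → 2 → 3 → 4 → 5 → 6 → 0 → 1 → 2 → 3 → 4 → 5 → 6 → 0 → 1 → 2 → 3 → 4 → 5 → 6 → 0

Answer: 0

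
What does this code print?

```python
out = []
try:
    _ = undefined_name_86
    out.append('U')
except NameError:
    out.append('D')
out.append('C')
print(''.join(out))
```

Execution trace: 'D' (except NameError) → 'C' (after the try/except). Output: DC

Answer: DC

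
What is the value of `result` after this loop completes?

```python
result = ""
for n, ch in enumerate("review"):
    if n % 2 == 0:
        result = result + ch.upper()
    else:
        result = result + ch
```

Uppercase even positions in 'review'
`result` takes the values: "" → "R" → "Re" → "ReV" → "ReVi" → "ReViE" → "ReViEw"

Answer: "ReViEw"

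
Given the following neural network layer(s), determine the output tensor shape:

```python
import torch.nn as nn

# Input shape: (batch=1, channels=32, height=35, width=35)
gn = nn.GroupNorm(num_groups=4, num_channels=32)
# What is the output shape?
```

Input: (1, 32, 35, 35) -> Output: (1, 32, 35, 35)

Answer: (1, 32, 35, 35)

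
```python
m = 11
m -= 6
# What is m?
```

Trace:
`m = 11` → m = 11
`m -= 6` → m = 5
So m = 5

Answer: 5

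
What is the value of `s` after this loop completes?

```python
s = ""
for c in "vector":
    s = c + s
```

Reverse 'vector'
`s` takes the values: "" → "v" → "ev" → "cev" → "tcev" → "otcev" → "rotcev"

Answer: "rotcev"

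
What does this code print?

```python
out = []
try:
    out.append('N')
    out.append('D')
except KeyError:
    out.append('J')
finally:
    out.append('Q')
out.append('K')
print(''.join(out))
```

Execution trace: 'N' (try body) → 'D' (try body, no exception) → 'Q' (finally) → 'K' (after the try/except). Output: NDQK

Answer: NDQK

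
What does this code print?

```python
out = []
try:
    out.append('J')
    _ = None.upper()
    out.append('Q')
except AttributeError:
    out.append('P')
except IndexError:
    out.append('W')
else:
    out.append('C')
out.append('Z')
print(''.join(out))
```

Execution trace: 'J' (try body) → 'P' (except AttributeError) → 'Z' (after the try/except). Output: JPZ

Answer: JPZ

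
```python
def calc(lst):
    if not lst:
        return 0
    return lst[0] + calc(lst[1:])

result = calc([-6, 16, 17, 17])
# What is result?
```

(-6) + 16 + 17 + 17 + 0 = 44

Answer: 44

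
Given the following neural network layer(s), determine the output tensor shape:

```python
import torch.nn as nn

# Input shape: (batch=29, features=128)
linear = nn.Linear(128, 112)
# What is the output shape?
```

Input: (29, 128) -> Output: (29, 112)

Answer: (29, 112)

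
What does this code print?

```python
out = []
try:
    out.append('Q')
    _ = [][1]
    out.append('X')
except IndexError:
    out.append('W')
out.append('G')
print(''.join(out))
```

Execution trace: 'Q' (try body) → 'W' (except IndexError) → 'G' (after the try/except). Output: QWG

Answer: QWG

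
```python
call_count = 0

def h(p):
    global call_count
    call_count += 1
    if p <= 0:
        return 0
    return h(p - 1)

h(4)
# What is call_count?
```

Linear recursion stepping by 1: 5 calls from p=4 down to ≤0.

Answer: 5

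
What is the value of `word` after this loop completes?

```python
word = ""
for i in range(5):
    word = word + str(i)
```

Concatenate digits 0 to 4
`word` takes the values: "" → "0" → "01" → "012" → "0123" → "01234"

Answer: "01234"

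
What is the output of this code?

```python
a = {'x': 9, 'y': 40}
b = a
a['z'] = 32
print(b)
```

Key concept: dict aliasing.
Step by step:
`a = {'x': 9, 'y': 40}` → a = {'x': 9, 'y': 40}
`b = a` → b = {'x': 9, 'y': 40} (same object as a)
`a['z'] = 32` → a = {'x': 9, 'y': 40, 'z': 32} (same object as b); b = {'x': 9, 'y': 40, 'z': 32} (same object as a)
`print(b)` → prints {'x': 9, 'y': 40, 'z': 32}

Answer: {'x': 9, 'y': 40, 'z': 32}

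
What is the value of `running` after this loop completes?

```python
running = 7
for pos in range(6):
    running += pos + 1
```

Start at 7, add 1 to 6 = 28
`running` takes the values: 7 → 8 → 10 → 13 → 17 → 22 → 28

Answer: 28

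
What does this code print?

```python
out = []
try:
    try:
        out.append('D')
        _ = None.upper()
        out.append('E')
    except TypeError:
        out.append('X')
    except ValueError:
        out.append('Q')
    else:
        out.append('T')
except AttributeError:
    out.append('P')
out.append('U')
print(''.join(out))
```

Execution trace: 'D' (inner try body) → 'P' (outer except AttributeError) → 'U' (after the try/except). Output: DPU

Answer: DPU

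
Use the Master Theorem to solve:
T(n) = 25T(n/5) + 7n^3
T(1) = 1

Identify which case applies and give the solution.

a=25, b=5, f(n)=7n^3. log_5(25) = 2. Since c=3 > 2 and the regularity condition holds (25(n/5)^3 = (25/5^3)n^3 with 25/5^3 < 1), Case 3 applies: T(n) = Θ(f(n)) = O(n^3).

Answer: O(n^3) - Case 3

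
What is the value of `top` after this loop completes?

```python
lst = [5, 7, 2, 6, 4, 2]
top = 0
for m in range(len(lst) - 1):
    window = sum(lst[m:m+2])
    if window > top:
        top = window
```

Max sum of 2-element window in [5, 7, 2, 6, 4, 2]
`top` takes the values: 0 → 12

Answer: 12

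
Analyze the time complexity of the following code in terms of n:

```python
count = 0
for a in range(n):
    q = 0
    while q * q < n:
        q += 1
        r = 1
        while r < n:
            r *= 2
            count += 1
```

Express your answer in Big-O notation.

Each loop level contributes: n × √n × log n. Multiplying the contributions gives O(n√n log n).

Answer: O(n√n log n)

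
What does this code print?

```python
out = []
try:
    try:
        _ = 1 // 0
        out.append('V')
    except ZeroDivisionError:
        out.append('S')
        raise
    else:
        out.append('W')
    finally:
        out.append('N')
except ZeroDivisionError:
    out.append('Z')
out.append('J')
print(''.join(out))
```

Execution trace: 'S' (inner except ZeroDivisionError) → 'N' (inner finally) → 'Z' (outer except ZeroDivisionError) → 'J' (after the try/except). Output: SNZJ

Answer: SNZJ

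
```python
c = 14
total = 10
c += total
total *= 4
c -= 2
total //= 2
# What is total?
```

Trace:
`c = 14` → c = 14
`total = 10` → total = 10
`c += total` → c = 24
`total *= 4` → total = 40
`c -= 2` → c = 22
`total //= 2` → total = 20
So total = 20

Answer: 20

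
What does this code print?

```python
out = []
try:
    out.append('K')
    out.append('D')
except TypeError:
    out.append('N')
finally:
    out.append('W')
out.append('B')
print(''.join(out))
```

Execution trace: 'K' (try body) → 'D' (try body, no exception) → 'W' (finally) → 'B' (after the try/except). Output: KDWB

Answer: KDWB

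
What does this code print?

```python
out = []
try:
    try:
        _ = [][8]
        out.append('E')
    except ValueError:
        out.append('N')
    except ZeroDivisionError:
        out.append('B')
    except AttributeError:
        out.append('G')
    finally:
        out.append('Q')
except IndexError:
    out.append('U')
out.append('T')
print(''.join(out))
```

Execution trace: 'Q' (finally) → 'U' (outer except IndexError) → 'T' (after the try/except). Output: QUT

Answer: QUT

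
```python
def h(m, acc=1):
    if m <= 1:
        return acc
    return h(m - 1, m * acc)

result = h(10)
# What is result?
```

Accumulator trace (n, acc): (10, 1) -> (9, 10) -> (8, 90) -> (7, 720) -> (6, 5040) -> (5, 30240) -> (4, 151200) -> (3, 604800) -> (2, 1814400) -> (1, 3628800) -> return 3628800

Answer: 3628800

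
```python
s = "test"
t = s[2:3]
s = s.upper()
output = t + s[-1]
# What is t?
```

Trace:
`s = "test"` → s = 'test'
`t = s[2:3]` → t = 's'
`s = s.upper()` → s = 'TEST'
`output = t + s[-1]` → output = 'sT'
So t = 's'

Answer: 's'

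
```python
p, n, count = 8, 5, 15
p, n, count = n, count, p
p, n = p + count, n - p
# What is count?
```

Trace:
`p, n, count = 8, 5, 15` → p = 8; n = 5; count = 15
`p, n, count = n, count, p` → p = 5; n = 15; count = 8
`p, n = p + count, n - p` → p = 13; n = 10
So count = 8

Answer: 8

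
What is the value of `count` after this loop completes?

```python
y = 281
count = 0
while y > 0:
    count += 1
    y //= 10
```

Count digits by repeated division by 10
`count` takes the values: 0 → 1 → 2 → 3

Answer: 3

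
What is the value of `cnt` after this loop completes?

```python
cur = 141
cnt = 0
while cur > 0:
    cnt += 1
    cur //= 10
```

Count digits by repeated division by 10
`cnt` takes the values: 0 → 1 → 2 → 3

Answer: 3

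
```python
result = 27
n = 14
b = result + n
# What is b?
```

Trace:
`result = 27` → result = 27
`n = 14` → n = 14
`b = result + n` → b = 41
So b = 41

Answer: 41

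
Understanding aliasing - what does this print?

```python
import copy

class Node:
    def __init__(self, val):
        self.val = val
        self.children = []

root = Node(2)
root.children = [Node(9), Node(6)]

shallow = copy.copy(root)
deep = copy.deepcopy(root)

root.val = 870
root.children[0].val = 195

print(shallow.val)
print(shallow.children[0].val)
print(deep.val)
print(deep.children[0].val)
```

Key concept: deep copy with custom objects.
Step by step:
`root = Node(2)` → root = Node(val=2, children=[])
`root.children = [Node(9), Node(6)]` → root = Node(val=2, children=[Node(val=9, children=[]), Node(val=6, children=[])])
`shallow = copy.copy(root)` → shallow = Node(val=2, children=[Node(val=9, children=[]), Node(val=6, children=[])])
`deep = copy.deepcopy(root)` → deep = Node(val=2, children=[Node(val=9, children=[]), Node(val=6, children=[])])
`root.val = 870` → root = Node(val=870, children=[Node(val=9, children=[]), Node(val=6, children=[])])
`root.children[0].val = 195` → root = Node(val=870, children=[Node(val=195, children=[]), Node(val=6, children=[])]); shallow = Node(val=2, children=[Node(val=195, children=[]), Node(val=6, children=[])])
`print(shallow.val)` → prints 2
`print(shallow.children[0].val)` → prints 195
`print(deep.val)` → prints 2
`print(deep.children[0].val)` → prints 9

Answer:
2
195
2
9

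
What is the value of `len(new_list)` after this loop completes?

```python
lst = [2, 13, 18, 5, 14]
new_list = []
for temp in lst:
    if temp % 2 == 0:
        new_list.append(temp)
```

Count even numbers in [2, 13, 18, 5, 14]
`new_list` takes the values: [] → [2] → [2, 18] → [2, 18, 14]
So `len(new_list)` = 3

Answer: 3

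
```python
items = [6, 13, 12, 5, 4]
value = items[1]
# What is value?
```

Trace:
`items = [6, 13, 12, 5, 4]` → items = [6, 13, 12, 5, 4]
`value = items[1]` → value = 13
So value = 13

Answer: 13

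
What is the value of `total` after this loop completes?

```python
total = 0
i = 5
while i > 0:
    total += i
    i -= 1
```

Sum 5 down to 1
`total` takes the values: 0 → 5 → 9 → 12 → 14 → 15

Answer: 15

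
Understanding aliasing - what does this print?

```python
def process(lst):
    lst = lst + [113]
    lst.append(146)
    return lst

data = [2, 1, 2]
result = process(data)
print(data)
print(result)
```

Key concept: rebinding parameter vs mutation.
Step by step:
`data = [2, 1, 2]` → data = [2, 1, 2]
`result = process(data)` → result = [2, 1, 2, 113, 146]
`print(data)` → prints [2, 1, 2]
`print(result)` → prints [2, 1, 2, 113, 146]

Answer:
[2, 1, 2]
[2, 1, 2, 113, 146]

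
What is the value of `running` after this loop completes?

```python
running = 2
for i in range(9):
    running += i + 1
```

Start at 2, add 1 to 9 = 47
`running` takes the values: 2 → 3 → 5 → 8 → 12 → 17 → 23 → 30 → 38 → 47

Answer: 47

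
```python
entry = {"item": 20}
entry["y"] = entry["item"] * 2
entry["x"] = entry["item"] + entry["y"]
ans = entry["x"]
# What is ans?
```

Trace:
`entry = {"item": 20}` → entry = {'item': 20}
`entry["y"] = entry["item"] * 2` → entry = {'item': 20, 'y': 40}
`entry["x"] = entry["item"] + entry["y"]` → entry = {'item': 20, 'y': 40, 'x': 60}
`ans = entry["x"]` → ans = 60
So ans = 60

Answer: 60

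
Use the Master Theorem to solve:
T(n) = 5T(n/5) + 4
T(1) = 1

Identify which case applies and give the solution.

a=5, b=5, f(n)=4. log_5(5) = 1. Since c=0 < 1, Case 1 applies: T(n) = Θ(n^log_b(a)) = O(n).

Answer: O(n) - Case 1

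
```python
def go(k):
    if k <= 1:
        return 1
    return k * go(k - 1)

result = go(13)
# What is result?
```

go(13) = 13 * 12 * 11 * 10 * 9 * 8 * 7 * 6 * 5 * 4 * 3 * 2 * 1 = 6227020800

Answer: 6227020800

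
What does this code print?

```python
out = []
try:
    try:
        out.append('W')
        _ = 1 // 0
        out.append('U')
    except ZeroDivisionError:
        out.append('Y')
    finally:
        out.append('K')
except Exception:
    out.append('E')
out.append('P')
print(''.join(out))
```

Execution trace: 'W' (inner try body) → 'Y' (inner except ZeroDivisionError) → 'K' (inner finally) → 'P' (after the try/except). Output: WYKP

Answer: WYKP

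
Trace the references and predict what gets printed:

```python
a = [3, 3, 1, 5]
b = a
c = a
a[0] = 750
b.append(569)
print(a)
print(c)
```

Key concept: multiple aliases.
Step by step:
`a = [3, 3, 1, 5]` → a = [3, 3, 1, 5]
`b = a` → b = [3, 3, 1, 5] (same object as a)
`c = a` → c = [3, 3, 1, 5] (same object as a, b)
`a[0] = 750` → a = [750, 3, 1, 5] (same object as b, c); b = [750, 3, 1, 5] (same object as a, c); c = [750, 3, 1, 5] (same object as a, b)
`b.append(569)` → a = [750, 3, 1, 5, 569] (same object as b, c); b = [750, 3, 1, 5, 569] (same object as a, c); c = [750, 3, 1, 5, 569] (same object as a, b)
`print(a)` → prints [750, 3, 1, 5, 569]
`print(c)` → prints [750, 3, 1, 5, 569]

Answer:
[750, 3, 1, 5, 569]
[750, 3, 1, 5, 569]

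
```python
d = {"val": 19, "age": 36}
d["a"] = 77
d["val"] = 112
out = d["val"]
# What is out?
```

Trace:
`d = {"val": 19, "age": 36}` → d = {'val': 19, 'age': 36}
`d["a"] = 77` → d = {'val': 19, 'age': 36, 'a': 77}
`d["val"] = 112` → d = {'val': 112, 'age': 36, 'a': 77}
`out = d["val"]` → out = 112
So out = 112

Answer: 112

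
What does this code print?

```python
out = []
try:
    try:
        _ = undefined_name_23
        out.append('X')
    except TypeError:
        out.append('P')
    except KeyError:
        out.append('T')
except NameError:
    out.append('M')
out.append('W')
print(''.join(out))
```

Execution trace: 'M' (outer except NameError) → 'W' (after the try/except). Output: MW

Answer: MW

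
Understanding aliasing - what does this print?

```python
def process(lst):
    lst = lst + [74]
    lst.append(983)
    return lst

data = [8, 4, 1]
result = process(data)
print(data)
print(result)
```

Key concept: rebinding parameter vs mutation.
Step by step:
`data = [8, 4, 1]` → data = [8, 4, 1]
`result = process(data)` → result = [8, 4, 1, 74, 983]
`print(data)` → prints [8, 4, 1]
`print(result)` → prints [8, 4, 1, 74, 983]

Answer:
[8, 4, 1]
[8, 4, 1, 74, 983]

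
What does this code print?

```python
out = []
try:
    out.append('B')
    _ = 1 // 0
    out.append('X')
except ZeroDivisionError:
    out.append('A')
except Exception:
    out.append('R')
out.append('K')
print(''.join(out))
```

Execution trace: 'B' (try body) → 'A' (except ZeroDivisionError) → 'K' (after the try/except). Output: BAK

Answer: BAK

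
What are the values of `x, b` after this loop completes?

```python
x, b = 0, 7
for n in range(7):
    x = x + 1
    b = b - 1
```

x goes 0→7, b goes 7→0
`x, b` takes the values: (0, 7) → (1, 7) → (1, 6) → (2, 6) → (2, 5) → (3, 5) → (3, 4) → (4, 4) → (4, 3) → (5, 3) → (5, 2) → (6, 2) → (6, 1) → (7, 1) → (7, 0)

Answer: 7, 0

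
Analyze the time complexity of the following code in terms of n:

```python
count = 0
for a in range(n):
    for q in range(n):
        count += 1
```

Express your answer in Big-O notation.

Each loop level contributes: n × n. Multiplying the contributions gives O(n^2).

Answer: O(n^2)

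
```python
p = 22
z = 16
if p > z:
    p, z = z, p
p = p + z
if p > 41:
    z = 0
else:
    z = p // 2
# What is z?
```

Trace:
`p = 22` → p = 22
`z = 16` → z = 16
`if p > z: ...` → p > z is True → p = 16; z = 22
`p = p + z` → p = 38
`if p > 41: ...` → p > 41 is False, take else branch → z = 19
So z = 19

Answer: 19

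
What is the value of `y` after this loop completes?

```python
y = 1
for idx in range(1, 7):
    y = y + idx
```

Start at 1, add 1 through 6
`y` takes the values: 1 → 2 → 4 → 7 → 11 → 16 → 22

Answer: 22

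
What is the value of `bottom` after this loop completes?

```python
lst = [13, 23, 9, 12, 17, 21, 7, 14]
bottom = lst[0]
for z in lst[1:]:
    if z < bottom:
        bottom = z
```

Minimum of [13, 23, 9, 12, 17, 21, 7, 14]
`bottom` takes the values: 13 → 9 → 7

Answer: 7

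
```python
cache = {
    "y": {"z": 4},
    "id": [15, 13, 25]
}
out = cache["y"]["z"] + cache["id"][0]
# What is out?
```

Trace:
`cache = { ...` → cache = {'y': {'z': 4}, 'id': [15, 13, 25]}
`out = cache["y"]["z"] + cache["id"][0]` → out = 19
So out = 19

Answer: 19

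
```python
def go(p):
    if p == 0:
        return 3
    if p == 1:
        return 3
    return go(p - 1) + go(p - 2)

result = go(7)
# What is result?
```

Build up from base cases: go(0)=3, go(1)=3, go(2)=6, go(3)=9, go(4)=15, go(5)=24, go(6)=39, ..., go(7)=63

Answer: 63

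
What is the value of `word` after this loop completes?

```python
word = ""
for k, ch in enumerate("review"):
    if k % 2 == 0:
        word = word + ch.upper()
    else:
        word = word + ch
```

Uppercase even positions in 'review'
`word` takes the values: "" → "R" → "Re" → "ReV" → "ReVi" → "ReViE" → "ReViEw"

Answer: "ReViEw"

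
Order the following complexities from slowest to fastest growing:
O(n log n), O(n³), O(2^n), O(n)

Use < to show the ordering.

Ordered by growth rate: O(n) < O(n log n) < O(n³) < O(2^n)

Answer: O(n) < O(n log n) < O(n³) < O(2^n)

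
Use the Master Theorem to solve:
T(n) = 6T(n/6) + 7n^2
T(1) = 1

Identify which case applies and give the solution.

a=6, b=6, f(n)=7n^2. log_6(6) = 1. Since c=2 > 1 and the regularity condition holds (6(n/6)^2 = (6/6^2)n^2 with 6/6^2 < 1), Case 3 applies: T(n) = Θ(f(n)) = O(n^2).

Answer: O(n^2) - Case 3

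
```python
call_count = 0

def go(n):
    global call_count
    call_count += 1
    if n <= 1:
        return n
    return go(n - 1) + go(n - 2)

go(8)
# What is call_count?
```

Calls(n) = 1 + Calls(n-1) + Calls(n-2); Calls(0)=Calls(1)=1. For n=8 this gives 67.

Answer: 67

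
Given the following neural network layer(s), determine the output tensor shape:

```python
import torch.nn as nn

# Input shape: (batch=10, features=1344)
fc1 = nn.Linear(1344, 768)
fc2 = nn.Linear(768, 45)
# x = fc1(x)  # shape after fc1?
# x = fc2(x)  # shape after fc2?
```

Input: (10, 1344) -> after fc1: (10, 768) -> Output: (10, 45)

Answer: (10, 45)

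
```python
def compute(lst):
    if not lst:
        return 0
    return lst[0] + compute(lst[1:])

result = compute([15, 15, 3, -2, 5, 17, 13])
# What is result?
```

15 + 15 + 3 + (-2) + 5 + 17 + 13 + 0 = 66

Answer: 66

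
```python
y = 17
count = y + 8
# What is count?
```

Trace:
`y = 17` → y = 17
`count = y + 8` → count = 25
So count = 25

Answer: 25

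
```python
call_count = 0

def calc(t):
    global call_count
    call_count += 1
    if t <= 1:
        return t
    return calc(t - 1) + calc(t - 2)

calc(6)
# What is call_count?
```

Calls(t) = 1 + Calls(t-1) + Calls(t-2); Calls(0)=Calls(1)=1. For t=6 this gives 25.

Answer: 25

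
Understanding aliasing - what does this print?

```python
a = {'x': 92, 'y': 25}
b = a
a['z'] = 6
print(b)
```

Key concept: dict aliasing.
Step by step:
`a = {'x': 92, 'y': 25}` → a = {'x': 92, 'y': 25}
`b = a` → b = {'x': 92, 'y': 25} (same object as a)
`a['z'] = 6` → a = {'x': 92, 'y': 25, 'z': 6} (same object as b); b = {'x': 92, 'y': 25, 'z': 6} (same object as a)
`print(b)` → prints {'x': 92, 'y': 25, 'z': 6}

Answer: {'x': 92, 'y': 25, 'z': 6}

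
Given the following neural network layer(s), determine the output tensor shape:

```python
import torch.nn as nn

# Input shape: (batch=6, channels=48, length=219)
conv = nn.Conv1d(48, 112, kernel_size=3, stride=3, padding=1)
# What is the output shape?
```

Input: (6, 48, 219) -> Output: (6, 112, 73)

Answer: (6, 112, 73)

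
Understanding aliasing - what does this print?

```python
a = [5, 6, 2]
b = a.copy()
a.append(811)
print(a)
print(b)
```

Key concept: list.copy() creates independent copy.
Step by step:
`a = [5, 6, 2]` → a = [5, 6, 2]
`b = a.copy()` → b = [5, 6, 2]
`a.append(811)` → a = [5, 6, 2, 811]
`print(a)` → prints [5, 6, 2, 811]
`print(b)` → prints [5, 6, 2]

Answer:
[5, 6, 2, 811]
[5, 6, 2]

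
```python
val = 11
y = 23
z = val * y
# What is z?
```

Trace:
`val = 11` → val = 11
`y = 23` → y = 23
`z = val * y` → z = 253
So z = 253

Answer: 253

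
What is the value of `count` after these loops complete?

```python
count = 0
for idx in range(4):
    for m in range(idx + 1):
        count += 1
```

Triangle: 1 + 2 + ... + 4
`count` takes the values: 0 → 1 → 2 → 3 → 4 → 5 → 6 → 7 → 8 → 9 → 10

Answer: 10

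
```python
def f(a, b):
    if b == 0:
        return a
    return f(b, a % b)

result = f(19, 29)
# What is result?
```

f(19, 29) -> f(29, 19) -> f(19, 10) -> f(10, 9) -> f(9, 1) -> f(1, 0) -> 1

Answer: 1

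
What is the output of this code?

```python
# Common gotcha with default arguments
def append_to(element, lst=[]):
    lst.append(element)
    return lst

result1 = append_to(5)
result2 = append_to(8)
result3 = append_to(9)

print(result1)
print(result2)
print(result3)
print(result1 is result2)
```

Key concept: mutable default argument gotcha.
Step by step:
`result1 = append_to(5)` → result1 = [5]
`result2 = append_to(8)` → result1 = [5, 8] (same object as result2); result2 = [5, 8] (same object as result1)
`result3 = append_to(9)` → result1 = [5, 8, 9] (same object as result2, result3); result2 = [5, 8, 9] (same object as result1, result3); result3 = [5, 8, 9] (same object as result1, result2)
`print(result1)` → prints [5, 8, 9]
`print(result2)` → prints [5, 8, 9]
`print(result3)` → prints [5, 8, 9]
`print(result1 is result2)` → prints True

Answer:
[5, 8, 9]
[5, 8, 9]
[5, 8, 9]
True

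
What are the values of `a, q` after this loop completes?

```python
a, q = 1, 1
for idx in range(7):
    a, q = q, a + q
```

Fibonacci: after 7 iterations
`a, q` takes the values: (1, 1) → (1, 2) → (2, 3) → (3, 5) → (5, 8) → (8, 13) → (13, 21) → (21, 34)

Answer: 21, 34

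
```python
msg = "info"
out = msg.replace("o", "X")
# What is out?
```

Trace:
`msg = "info"` → msg = 'info'
`out = msg.replace("o", "X")` → out = 'infX'
So out = 'infX'

Answer: 'infX'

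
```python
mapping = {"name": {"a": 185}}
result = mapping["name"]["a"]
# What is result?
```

Trace:
`mapping = {"name": {"a": 185}}` → mapping = {'name': {'a': 185}}
`result = mapping["name"]["a"]` → result = 185
So result = 185

Answer: 185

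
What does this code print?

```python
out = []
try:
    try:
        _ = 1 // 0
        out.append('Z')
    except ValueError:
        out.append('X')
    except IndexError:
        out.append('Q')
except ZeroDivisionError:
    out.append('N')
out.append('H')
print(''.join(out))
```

Execution trace: 'N' (outer except ZeroDivisionError) → 'H' (after the try/except). Output: NH

Answer: NH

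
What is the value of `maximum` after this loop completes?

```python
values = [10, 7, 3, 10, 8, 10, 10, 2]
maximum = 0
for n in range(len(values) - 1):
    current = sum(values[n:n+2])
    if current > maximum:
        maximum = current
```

Max sum of 2-element window in [10, 7, 3, 10, 8, 10, 10, 2]
`maximum` takes the values: 0 → 17 → 18 → 20

Answer: 20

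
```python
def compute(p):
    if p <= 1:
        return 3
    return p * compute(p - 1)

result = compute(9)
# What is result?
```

compute(9) = 9 * 8 * 7 * 6 * 5 * 4 * 3 * 2 * 3 = 1088640

Answer: 1088640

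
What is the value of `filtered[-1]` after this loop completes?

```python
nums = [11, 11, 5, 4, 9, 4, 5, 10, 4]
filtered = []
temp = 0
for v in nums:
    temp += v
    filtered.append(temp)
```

Cumulative sum ends at 63
`filtered` takes the values: [] → [11] → [11, 22] → [11, 22, 27] → [11, 22, 27, 31] → [11, 22, 27, 31, 40] → [11, 22, 27, 31, 40, 44] → [11, 22, 27, 31, 40, 44, 49] → [11, 22, 27, 31, 40, 44, 49, 59] → [11, 22, 27, 31, 40, 44, 49, 59, 63]
So `filtered[-1]` = 63

Answer: 63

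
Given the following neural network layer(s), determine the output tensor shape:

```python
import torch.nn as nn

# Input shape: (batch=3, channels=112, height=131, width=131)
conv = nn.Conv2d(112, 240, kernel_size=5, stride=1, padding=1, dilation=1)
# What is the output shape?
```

Input: (3, 112, 131, 131) -> Output: (3, 240, 129, 129)

Answer: (3, 240, 129, 129)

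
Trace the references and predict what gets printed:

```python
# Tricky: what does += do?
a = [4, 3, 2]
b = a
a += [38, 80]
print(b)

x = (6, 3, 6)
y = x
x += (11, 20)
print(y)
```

Key concept: += behavior differs for mutable vs immutable.
Step by step:
`a = [4, 3, 2]` → a = [4, 3, 2]
`b = a` → b = [4, 3, 2] (same object as a)
`a += [38, 80]` → a = [4, 3, 2, 38, 80] (same object as b); b = [4, 3, 2, 38, 80] (same object as a)
`print(b)` → prints [4, 3, 2, 38, 80]
`x = (6, 3, 6)` → x = (6, 3, 6)
`y = x` → y = (6, 3, 6)
`x += (11, 20)` → x = (6, 3, 6, 11, 20)
`print(y)` → prints (6, 3, 6)

Answer:
[4, 3, 2, 38, 80]
(6, 3, 6)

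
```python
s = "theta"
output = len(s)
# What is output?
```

Trace:
`s = "theta"` → s = 'theta'
`output = len(s)` → output = 5
So output = 5

Answer: 5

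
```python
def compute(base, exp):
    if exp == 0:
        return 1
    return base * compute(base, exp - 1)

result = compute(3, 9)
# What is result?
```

compute(3, 9) = 3 * 3 * 3 * 3 * 3 * 3 * 3 * 3 * 3 = 19683

Answer: 19683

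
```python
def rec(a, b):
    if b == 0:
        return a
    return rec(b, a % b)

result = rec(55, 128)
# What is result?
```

rec(55, 128) -> rec(128, 55) -> rec(55, 18) -> rec(18, 1) -> rec(1, 0) -> 1

Answer: 1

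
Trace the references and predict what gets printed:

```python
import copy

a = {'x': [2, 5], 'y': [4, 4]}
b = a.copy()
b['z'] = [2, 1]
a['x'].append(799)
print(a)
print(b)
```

Key concept: shallow copy of dict with mutable values.
Step by step:
`a = {'x': [2, 5], 'y': [4, 4]}` → a = {'x': [2, 5], 'y': [4, 4]}
`b = a.copy()` → b = {'x': [2, 5], 'y': [4, 4]}
`b['z'] = [2, 1]` → b = {'x': [2, 5], 'y': [4, 4], 'z': [2, 1]}
`a['x'].append(799)` → a = {'x': [2, 5, 799], 'y': [4, 4]}; b = {'x': [2, 5, 799], 'y': [4, 4], 'z': [2, 1]}
`print(a)` → prints {'x': [2, 5, 799], 'y': [4, 4]}
`print(b)` → prints {'x': [2, 5, 799], 'y': [4, 4], 'z': [2, 1]}

Answer:
{'x': [2, 5, 799], 'y': [4, 4]}
{'x': [2, 5, 799], 'y': [4, 4], 'z': [2, 1]}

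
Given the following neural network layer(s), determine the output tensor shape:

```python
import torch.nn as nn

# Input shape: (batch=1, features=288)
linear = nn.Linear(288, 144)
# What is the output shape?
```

Input: (1, 288) -> Output: (1, 144)

Answer: (1, 144)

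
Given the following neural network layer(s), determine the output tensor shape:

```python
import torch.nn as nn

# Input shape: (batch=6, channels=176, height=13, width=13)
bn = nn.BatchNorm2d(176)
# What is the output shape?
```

Input: (6, 176, 13, 13) -> Output: (6, 176, 13, 13)

Answer: (6, 176, 13, 13)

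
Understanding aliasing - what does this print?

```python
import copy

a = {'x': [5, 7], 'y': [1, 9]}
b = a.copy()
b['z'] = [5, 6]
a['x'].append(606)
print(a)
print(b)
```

Key concept: shallow copy of dict with mutable values.
Step by step:
`a = {'x': [5, 7], 'y': [1, 9]}` → a = {'x': [5, 7], 'y': [1, 9]}
`b = a.copy()` → b = {'x': [5, 7], 'y': [1, 9]}
`b['z'] = [5, 6]` → b = {'x': [5, 7], 'y': [1, 9], 'z': [5, 6]}
`a['x'].append(606)` → a = {'x': [5, 7, 606], 'y': [1, 9]}; b = {'x': [5, 7, 606], 'y': [1, 9], 'z': [5, 6]}
`print(a)` → prints {'x': [5, 7, 606], 'y': [1, 9]}
`print(b)` → prints {'x': [5, 7, 606], 'y': [1, 9], 'z': [5, 6]}

Answer:
{'x': [5, 7, 606], 'y': [1, 9]}
{'x': [5, 7, 606], 'y': [1, 9], 'z': [5, 6]}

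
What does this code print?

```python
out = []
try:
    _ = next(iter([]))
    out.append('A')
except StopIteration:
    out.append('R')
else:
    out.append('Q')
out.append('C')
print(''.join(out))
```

Execution trace: 'R' (except StopIteration) → 'C' (after the try/except). Output: RC

Answer: RC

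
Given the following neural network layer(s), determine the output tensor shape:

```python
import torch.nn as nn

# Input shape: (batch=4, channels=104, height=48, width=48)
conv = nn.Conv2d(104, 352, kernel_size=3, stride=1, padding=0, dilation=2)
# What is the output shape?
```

Input: (4, 104, 48, 48) -> Output: (4, 352, 44, 44)

Answer: (4, 352, 44, 44)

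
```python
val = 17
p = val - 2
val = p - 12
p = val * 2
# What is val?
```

Trace:
`val = 17` → val = 17
`p = val - 2` → p = 15
`val = p - 12` → val = 3
`p = val * 2` → p = 6
So val = 3

Answer: 3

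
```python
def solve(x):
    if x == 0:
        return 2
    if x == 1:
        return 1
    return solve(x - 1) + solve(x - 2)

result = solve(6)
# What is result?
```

Build up from base cases: solve(0)=2, solve(1)=1, solve(2)=3, solve(3)=4, solve(4)=7, solve(5)=11, solve(6)=18

Answer: 18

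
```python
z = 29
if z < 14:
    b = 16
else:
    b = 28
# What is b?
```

Trace:
`z = 29` → z = 29
`if z < 14: ...` → z < 14 is False, take else branch → b = 28
So b = 28

Answer: 28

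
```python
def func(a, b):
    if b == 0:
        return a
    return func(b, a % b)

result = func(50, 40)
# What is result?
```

func(50, 40) -> func(40, 10) -> func(10, 0) -> 10

Answer: 10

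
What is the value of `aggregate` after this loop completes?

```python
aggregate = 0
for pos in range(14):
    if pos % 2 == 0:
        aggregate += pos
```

Sum of even numbers 0 to 13
`aggregate` takes the values: 0 → 2 → 6 → 12 → 20 → 30 → 42

Answer: 42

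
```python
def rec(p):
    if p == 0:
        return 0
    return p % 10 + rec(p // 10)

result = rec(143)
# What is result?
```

Sum of digits of 143: 3 + 4 + 1 = 8

Answer: 8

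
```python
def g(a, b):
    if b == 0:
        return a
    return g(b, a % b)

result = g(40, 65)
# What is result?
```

g(40, 65) -> g(65, 40) -> g(40, 25) -> g(25, 15) -> g(15, 10) -> g(10, 5) -> g(5, 0) -> 5

Answer: 5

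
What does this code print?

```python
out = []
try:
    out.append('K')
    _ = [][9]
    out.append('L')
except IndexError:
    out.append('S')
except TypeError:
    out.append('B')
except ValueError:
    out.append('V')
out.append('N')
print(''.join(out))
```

Execution trace: 'K' (try body) → 'S' (except IndexError) → 'N' (after the try/except). Output: KSN

Answer: KSN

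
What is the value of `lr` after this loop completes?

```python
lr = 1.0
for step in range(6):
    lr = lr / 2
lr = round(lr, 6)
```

Halving LR 6 times: 1 / 2^6
`lr` takes the values: 1.0 → 0.5 → 0.25 → 0.125 → 0.0625 → 0.03125 → 0.015625

Answer: 0.015625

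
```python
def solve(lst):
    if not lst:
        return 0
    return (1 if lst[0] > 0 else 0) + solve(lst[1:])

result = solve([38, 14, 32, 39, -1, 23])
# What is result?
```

Count of positive elements in [38, 14, 32, 39, -1, 23] = 5

Answer: 5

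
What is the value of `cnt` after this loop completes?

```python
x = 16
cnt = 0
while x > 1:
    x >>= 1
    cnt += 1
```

Count right shifts until 1
`cnt` takes the values: 0 → 1 → 2 → 3 → 4

Answer: 4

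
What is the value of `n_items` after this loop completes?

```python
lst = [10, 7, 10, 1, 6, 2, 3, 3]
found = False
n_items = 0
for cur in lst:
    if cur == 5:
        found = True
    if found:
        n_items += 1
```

Count elements after first 5 in [10, 7, 10, 1, 6, 2, 3, 3]
`n_items` takes the values: 0

Answer: 0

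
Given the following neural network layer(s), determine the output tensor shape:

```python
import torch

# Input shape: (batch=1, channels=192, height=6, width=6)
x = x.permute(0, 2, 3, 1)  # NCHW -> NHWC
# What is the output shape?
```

Input: (1, 192, 6, 6) -> Output: (1, 6, 6, 192)

Answer: (1, 6, 6, 192)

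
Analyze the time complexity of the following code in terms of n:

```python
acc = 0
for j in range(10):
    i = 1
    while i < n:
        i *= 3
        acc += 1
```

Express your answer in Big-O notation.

Each loop level contributes: 1 × log n. Multiplying the contributions gives O(log n).

Answer: O(log n)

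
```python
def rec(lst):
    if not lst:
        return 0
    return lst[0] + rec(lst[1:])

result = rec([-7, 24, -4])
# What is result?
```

(-7) + 24 + (-4) + 0 = 13

Answer: 13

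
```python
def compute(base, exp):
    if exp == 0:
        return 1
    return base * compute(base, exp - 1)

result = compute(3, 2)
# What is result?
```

compute(3, 2) = 3 * 3 = 9

Answer: 9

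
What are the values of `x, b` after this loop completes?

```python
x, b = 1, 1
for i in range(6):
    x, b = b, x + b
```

Fibonacci: after 6 iterations
`x, b` takes the values: (1, 1) → (1, 2) → (2, 3) → (3, 5) → (5, 8) → (8, 13) → (13, 21)

Answer: 13, 21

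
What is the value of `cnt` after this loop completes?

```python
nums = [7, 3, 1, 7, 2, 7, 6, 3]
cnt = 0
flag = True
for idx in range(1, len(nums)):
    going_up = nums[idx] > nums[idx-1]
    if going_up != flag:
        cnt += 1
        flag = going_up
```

Count direction changes in [7, 3, 1, 7, 2, 7, 6, 3]
`cnt` takes the values: 0 → 1 → 2 → 3 → 4 → 5

Answer: 5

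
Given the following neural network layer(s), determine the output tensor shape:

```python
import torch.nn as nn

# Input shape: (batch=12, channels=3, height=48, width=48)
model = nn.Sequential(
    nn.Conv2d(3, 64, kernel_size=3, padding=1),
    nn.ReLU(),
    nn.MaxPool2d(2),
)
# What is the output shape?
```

Input: (12, 3, 48, 48) -> after Conv2d: (12, 64, 48, 48) -> after ReLU: (12, 64, 48, 48) -> Output: (12, 64, 24, 24)

Answer: (12, 64, 24, 24)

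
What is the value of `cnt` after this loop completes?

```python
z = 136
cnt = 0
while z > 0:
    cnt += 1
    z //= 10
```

Count digits by repeated division by 10
`cnt` takes the values: 0 → 1 → 2 → 3

Answer: 3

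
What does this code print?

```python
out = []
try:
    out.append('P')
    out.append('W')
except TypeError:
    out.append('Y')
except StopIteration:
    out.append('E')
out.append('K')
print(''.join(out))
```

Execution trace: 'P' (try body) → 'W' (try body, no exception) → 'K' (after the try/except). Output: PWK

Answer: PWK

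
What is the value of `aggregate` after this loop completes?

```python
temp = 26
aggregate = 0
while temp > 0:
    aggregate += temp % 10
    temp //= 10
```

Sum digits of 26
`aggregate` takes the values: 0 → 6 → 8

Answer: 8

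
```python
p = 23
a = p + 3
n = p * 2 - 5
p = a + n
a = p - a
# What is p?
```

Trace:
`p = 23` → p = 23
`a = p + 3` → a = 26
`n = p * 2 - 5` → n = 41
`p = a + n` → p = 67
`a = p - a` → a = 41
So p = 67

Answer: 67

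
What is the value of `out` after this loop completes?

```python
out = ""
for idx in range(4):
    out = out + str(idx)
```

Concatenate digits 0 to 3
`out` takes the values: "" → "0" → "01" → "012" → "0123"

Answer: "0123"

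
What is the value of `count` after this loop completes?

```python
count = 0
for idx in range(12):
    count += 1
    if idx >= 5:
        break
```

Loop breaks when idx reaches 5, count is 6
`count` takes the values: 0 → 1 → 2 → 3 → 4 → 5 → 6

Answer: 6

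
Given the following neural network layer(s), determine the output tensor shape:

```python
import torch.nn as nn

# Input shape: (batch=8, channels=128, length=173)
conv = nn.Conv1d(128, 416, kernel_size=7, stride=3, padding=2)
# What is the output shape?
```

Input: (8, 128, 173) -> Output: (8, 416, 57)

Answer: (8, 416, 57)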